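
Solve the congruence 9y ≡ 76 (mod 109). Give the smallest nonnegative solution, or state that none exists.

69

gcd(109, 9) = 1  (109 = 12·9 + 1, 9 = 9·1).
1 divides 76, so solutions exist.
Back-substituting, 9·(-12) + 109·(1) = 1.
So 9·(-12) ≡ 1 (mod 109); multiply by 76: y ≡ -912 (mod 109).
Smallest nonnegative: y = -912 mod 109 = 69.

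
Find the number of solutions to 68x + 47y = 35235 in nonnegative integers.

gcd(68, 47):
  68 = 1*47 + 21
  47 = 2*21 + 5
  21 = 4*5 + 1
  5 = 5*1
so gcd(68, 47) = 1.
Back-substitute for Bézout coefficients:
  1 = 21 - 4*5
  ... = 68*(9) + 47*(-13)
Scale by 35235: one solution is (317115, -458055). Reduce x mod 47: (6, 741).
General: x = 6 + 47t, y = 741 - 68t.
x ≥ 0 ⇒ t ≥ 0; y ≥ 0 ⇒ t ≤ 10. So t ∈ [0, 10]: 11 solutions.

11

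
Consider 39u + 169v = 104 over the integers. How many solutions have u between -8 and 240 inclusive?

19

gcd(169, 39) = 13  (169 = 4·39 + 13, 39 = 3·13).
Back-substituting, 39·(-4) + 169·(1) = 13.
Scale by 8: particular solution (-32, 8); reduce u mod 13: (7, -1).
General solution: u = 7 + 13t, v = -1 - 3t for integer t.
-8 ≤ 7 + 13t ≤ 240 gives t ∈ [-1, 17], which is 19 values.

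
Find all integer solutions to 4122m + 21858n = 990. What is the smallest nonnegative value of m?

gcd(21858, 4122):
  21858 = 5×4122 + 1248
  4122 = 3×1248 + 378
  1248 = 3×378 + 114
  378 = 3×114 + 36
  114 = 3×36 + 6
  36 = 6×6
so gcd(21858, 4122) = 6.
6 divides 990, so solutions exist.
Back-substitute for Bézout coefficients:
  6 = 114 - 3×36
  ... = 4122×(-578) + 21858×(109)
Scale by 990/6 = 165: (m₀, n₀) = (-95370, 17985).
General solution: m = -95370 + 3643t, n = 17985 - 687t for integer t.
m ≥ 0: smallest is -95370 mod 3643 = 2991 (at t = 27), with n = -564.

2991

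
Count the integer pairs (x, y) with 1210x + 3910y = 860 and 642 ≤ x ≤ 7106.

gcd(3910, 1210):
  3910 = 3·1210 + 280
  1210 = 4·280 + 90
  280 = 3·90 + 10
  90 = 9·10
so gcd(3910, 1210) = 10.
Back-substitute for Bézout coefficients:
  10 = 280 - 3·90
  ... = 1210·(-42) + 3910·(13)
Scale by 86: particular solution (-3612, 1118); reduce x mod 391: (298, -92).
General solution: x = 298 + 391t, y = -92 - 121t for integer t.
642 ≤ 298 + 391t ≤ 7106 gives t ∈ [1, 17], which is 17 values.

17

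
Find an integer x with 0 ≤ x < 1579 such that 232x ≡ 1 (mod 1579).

1123

gcd(1579, 232) = 1  (1579 = 6·232 + 187, 232 = 1·187 + 45, 187 = 4·45 + 7, 45 = 6·7 + 3, 7 = 2·3 + 1, 3 = 3·1).
Back-substituting, 232·(-456) + 1579·(67) = 1.
So 232·-456 ≡ 1 (mod 1579), and -456 mod 1579 = 1123.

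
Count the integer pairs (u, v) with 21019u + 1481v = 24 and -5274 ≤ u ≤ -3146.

gcd(21019, 1481) = 1.
By Bézout, 21019*(-291) + 1481*(4130) = 1.
Particular solution: (421, -5975).
General solution: u = 421 + 1481t, v = -5975 - 21019t for integer t.
-5274 ≤ 421 + 1481t ≤ -3146 gives t ∈ [-3, -3], which is 1 value.

1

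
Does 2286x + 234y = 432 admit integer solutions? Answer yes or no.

gcd(2286, 234):
  2286 = 9*234 + 180
  234 = 1*180 + 54
  180 = 3*54 + 18
  54 = 3*18
so gcd(2286, 234) = 18.
18 divides 432, so integer solutions exist.

yes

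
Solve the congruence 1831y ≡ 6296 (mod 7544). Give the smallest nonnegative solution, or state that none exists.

1120

gcd(7544, 1831):
  7544 = 4·1831 + 220
  1831 = 8·220 + 71
  220 = 3·71 + 7
  71 = 10·7 + 1
  7 = 7·1
so gcd(7544, 1831) = 1.
1 divides 6296, so solutions exist.
Back-substitute for Bézout coefficients:
  1 = 71 - 10·7
  ... = 1831·(1063) + 7544·(-258)
So 1831·(1063) ≡ 1 (mod 7544); multiply by 6296: y ≡ 6692648 (mod 7544).
Smallest nonnegative: y = 6692648 mod 7544 = 1120.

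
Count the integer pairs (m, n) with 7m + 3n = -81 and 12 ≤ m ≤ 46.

gcd(7, 3) = 1.
By Bézout, 7·(1) + 3·(-2) = 1.
Particular solution: (0, -27).
General solution: m = 0 + 3t, n = -27 - 7t for integer t.
12 ≤ 0 + 3t ≤ 46 gives t ∈ [4, 15], which is 12 values.

12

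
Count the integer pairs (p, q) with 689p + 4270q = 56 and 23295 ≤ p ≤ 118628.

gcd(4270, 689) = 1  (4270 = 6·689 + 136, 689 = 5·136 + 9, 136 = 15·9 + 1, 9 = 9·1).
Back-substituting, 689·(-471) + 4270·(76) = 1.
Scale by 56: particular solution (-26376, 4256); reduce p mod 4270: (3514, -567).
General solution: p = 3514 + 4270t, q = -567 - 689t for integer t.
23295 ≤ 3514 + 4270t ≤ 118628 gives t ∈ [5, 26], which is 22 values.

22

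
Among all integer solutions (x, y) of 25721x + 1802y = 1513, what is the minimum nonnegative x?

25

gcd(25721, 1802):
  25721 = 14×1802 + 493
  1802 = 3×493 + 323
  493 = 1×323 + 170
  323 = 1×170 + 153
  170 = 1×153 + 17
  153 = 9×17
so gcd(25721, 1802) = 17.
17 divides 1513, so solutions exist.
Back-substitute for Bézout coefficients:
  17 = 170 - 1×153
  ... = 25721×(11) + 1802×(-157)
Scale by 1513/17 = 89: (x₀, y₀) = (979, -13973).
General solution: x = 979 + 106t, y = -13973 - 1513t for integer t.
x ≥ 0: smallest is 979 mod 106 = 25 (at t = -9), with y = -356.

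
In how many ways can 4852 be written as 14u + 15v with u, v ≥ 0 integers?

23

gcd(15, 14) = 1  (15 = 1*14 + 1, 14 = 14*1).
Back-substituting, 14*(-1) + 15*(1) = 1.
Scale by 4852: one solution is (-4852, 4852). Reduce u mod 15: (8, 316).
General: u = 8 + 15t, v = 316 - 14t.
u ≥ 0 ⇒ t ≥ 0; v ≥ 0 ⇒ t ≤ 22. So t ∈ [0, 22]: 23 solutions.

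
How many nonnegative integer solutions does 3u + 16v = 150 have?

gcd(16, 3) = 1  (16 = 5×3 + 1, 3 = 3×1).
Back-substituting, 3×(-5) + 16×(1) = 1.
Scale by 150: one solution is (-750, 150). Reduce u mod 16: (2, 9).
General: u = 2 + 16t, v = 9 - 3t.
u ≥ 0 ⇒ t ≥ 0; v ≥ 0 ⇒ t ≤ 3. So t ∈ [0, 3]: 4 solutions.

4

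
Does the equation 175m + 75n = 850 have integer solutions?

gcd(175, 75) = 25  (175 = 2*75 + 25, 75 = 3*25).
25 divides 850, so integer solutions exist.

yes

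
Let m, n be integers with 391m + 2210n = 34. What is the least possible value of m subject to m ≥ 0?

gcd(2210, 391):
  2210 = 5×391 + 255
  391 = 1×255 + 136
  255 = 1×136 + 119
  136 = 1×119 + 17
  119 = 7×17
so gcd(2210, 391) = 17.
17 divides 34, so solutions exist.
Back-substitute for Bézout coefficients:
  17 = 136 - 1×119
  ... = 391×(17) + 2210×(-3)
Scale by 34/17 = 2: (m₀, n₀) = (34, -6).
General solution: m = 34 + 130t, n = -6 - 23t for integer t.
m ≥ 0: smallest is 34 mod 130 = 34 (at t = 0), with n = -6.

34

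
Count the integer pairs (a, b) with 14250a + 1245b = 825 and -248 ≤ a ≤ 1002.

15

gcd(14250, 1245):
  14250 = 11*1245 + 555
  1245 = 2*555 + 135
  555 = 4*135 + 15
  135 = 9*15
so gcd(14250, 1245) = 15.
Back-substitute for Bézout coefficients:
  15 = 555 - 4*135
  ... = 14250*(9) + 1245*(-103)
Scale by 55: particular solution (495, -5665); reduce a mod 83: (80, -915).
General solution: a = 80 + 83t, b = -915 - 950t for integer t.
-248 ≤ 80 + 83t ≤ 1002 gives t ∈ [-3, 11], which is 15 values.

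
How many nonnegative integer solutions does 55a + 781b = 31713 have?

8

gcd(781, 55) = 11  (781 = 14·55 + 11, 55 = 5·11).
Back-substituting, 55·(-14) + 781·(1) = 11.
Scale by 2883: one solution is (-40362, 2883). Reduce a mod 71: (37, 38).
General: a = 37 + 71t, b = 38 - 5t.
a ≥ 0 ⇒ t ≥ 0; b ≥ 0 ⇒ t ≤ 7. So t ∈ [0, 7]: 8 solutions.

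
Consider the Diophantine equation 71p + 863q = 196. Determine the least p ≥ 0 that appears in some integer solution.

gcd(863, 71):
  863 = 12·71 + 11
  71 = 6·11 + 5
  11 = 2·5 + 1
  5 = 5·1
so gcd(863, 71) = 1.
1 divides 196, so solutions exist.
Back-substitute for Bézout coefficients:
  1 = 11 - 2·5
  ... = 71·(-158) + 863·(13)
Scale by 196/1 = 196: (p₀, q₀) = (-30968, 2548).
General solution: p = -30968 + 863t, q = 2548 - 71t for integer t.
p ≥ 0: smallest is -30968 mod 863 = 100 (at t = 36), with q = -8.

100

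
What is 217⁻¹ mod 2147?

gcd(2147, 217):
  2147 = 9*217 + 194
  217 = 1*194 + 23
  194 = 8*23 + 10
  23 = 2*10 + 3
  10 = 3*3 + 1
  3 = 3*1
so gcd(2147, 217) = 1.
Back-substitute for Bézout coefficients:
  1 = 10 - 3*3
  ... = 217*(-653) + 2147*(66)
So 217*-653 ≡ 1 (mod 2147), and -653 mod 2147 = 1494.

1494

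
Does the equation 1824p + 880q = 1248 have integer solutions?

yes

gcd(1824, 880) = 16  (1824 = 2*880 + 64, 880 = 13*64 + 48, 64 = 1*48 + 16, 48 = 3*16).
16 divides 1248, so integer solutions exist.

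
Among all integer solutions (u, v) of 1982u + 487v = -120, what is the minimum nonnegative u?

gcd(1982, 487) = 1.
1 divides -120, so solutions exist.
By Bézout, 1982·(43) + 487·(-175) = 1.
Scale by -120/1 = -120: (u₀, v₀) = (-5160, 21000).
General solution: u = -5160 + 487t, v = 21000 - 1982t for integer t.
u ≥ 0: smallest is -5160 mod 487 = 197 (at t = 11), with v = -802.

197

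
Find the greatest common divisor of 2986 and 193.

1

gcd(2986, 193):
  2986 = 15·193 + 91
  193 = 2·91 + 11
  91 = 8·11 + 3
  11 = 3·3 + 2
  3 = 1·2 + 1
  2 = 2·1
so gcd(2986, 193) = 1.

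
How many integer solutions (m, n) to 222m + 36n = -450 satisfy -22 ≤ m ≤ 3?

gcd(222, 36) = 6  (222 = 6·36 + 6, 36 = 6·6).
Back-substituting, 222·(1) + 36·(-6) = 6.
Scale by -75: particular solution (-75, 450); reduce m mod 6: (3, -31).
General solution: m = 3 + 6t, n = -31 - 37t for integer t.
-22 ≤ 3 + 6t ≤ 3 gives t ∈ [-4, 0], which is 5 values.

5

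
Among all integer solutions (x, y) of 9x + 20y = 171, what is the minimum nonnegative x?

19

gcd(20, 9):
  20 = 2×9 + 2
  9 = 4×2 + 1
  2 = 2×1
so gcd(20, 9) = 1.
1 divides 171, so solutions exist.
Back-substitute for Bézout coefficients:
  1 = 9 - 4×2
  ... = 9×(9) + 20×(-4)
Scale by 171/1 = 171: (x₀, y₀) = (1539, -684).
General solution: x = 1539 + 20t, y = -684 - 9t for integer t.
x ≥ 0: smallest is 1539 mod 20 = 19 (at t = -76), with y = 0.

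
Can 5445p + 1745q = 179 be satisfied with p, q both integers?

gcd(5445, 1745) = 5  (5445 = 3·1745 + 210, 1745 = 8·210 + 65, 210 = 3·65 + 15, 65 = 4·15 + 5, 15 = 3·5).
5 does not divide 179 (remainder 4), so no integer solutions.

no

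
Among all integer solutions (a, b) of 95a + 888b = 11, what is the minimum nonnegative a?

589

gcd(888, 95) = 1.
1 divides 11, so solutions exist.
By Bézout, 95*(215) + 888*(-23) = 1.
Scale by 11/1 = 11: (a₀, b₀) = (2365, -253).
General solution: a = 2365 + 888t, b = -253 - 95t for integer t.
a ≥ 0: smallest is 2365 mod 888 = 589 (at t = -2), with b = -63.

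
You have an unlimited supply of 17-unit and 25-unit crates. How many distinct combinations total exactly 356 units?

1

Need nonnegative integers with 17j + 25k = 356.
gcd(17, 25) = 1, and 17·(3) + 25·(-2) = 1.
So (j₀, k₀) = (1068, -712); general j = 1068 + 25t, k = -712 - 17t.
j ≥ 0 ⇒ t ≥ -42; k ≥ 0 ⇒ t ≤ -42. That's 1 value of t.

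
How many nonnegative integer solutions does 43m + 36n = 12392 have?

8

gcd(43, 36) = 1.
By Bézout, 43·(-5) + 36·(6) = 1.
One solution: (32, 306).
General: m = 32 + 36t, n = 306 - 43t.
m ≥ 0 ⇒ t ≥ 0; n ≥ 0 ⇒ t ≤ 7. So t ∈ [0, 7]: 8 solutions.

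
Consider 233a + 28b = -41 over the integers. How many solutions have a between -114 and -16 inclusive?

4

gcd(233, 28) = 1  (233 = 8×28 + 9, 28 = 3×9 + 1, 9 = 9×1).
Back-substituting, 233×(-3) + 28×(25) = 1.
Scale by -41: particular solution (123, -1025); reduce a mod 28: (11, -93).
General solution: a = 11 + 28t, b = -93 - 233t for integer t.
-114 ≤ 11 + 28t ≤ -16 gives t ∈ [-4, -1], which is 4 values.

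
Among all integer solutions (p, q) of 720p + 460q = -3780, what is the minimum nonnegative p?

12

gcd(720, 460):
  720 = 1*460 + 260
  460 = 1*260 + 200
  260 = 1*200 + 60
  200 = 3*60 + 20
  60 = 3*20
so gcd(720, 460) = 20.
20 divides -3780, so solutions exist.
Back-substitute for Bézout coefficients:
  20 = 200 - 3*60
  ... = 720*(-7) + 460*(11)
Scale by -3780/20 = -189: (p₀, q₀) = (1323, -2079).
General solution: p = 1323 + 23t, q = -2079 - 36t for integer t.
p ≥ 0: smallest is 1323 mod 23 = 12 (at t = -57), with q = -27.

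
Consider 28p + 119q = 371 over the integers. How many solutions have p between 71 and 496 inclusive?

gcd(119, 28) = 7  (119 = 4·28 + 7, 28 = 4·7).
Back-substituting, 28·(-4) + 119·(1) = 7.
Scale by 53: particular solution (-212, 53); reduce p mod 17: (9, 1).
General solution: p = 9 + 17t, q = 1 - 4t for integer t.
71 ≤ 9 + 17t ≤ 496 gives t ∈ [4, 28], which is 25 values.

25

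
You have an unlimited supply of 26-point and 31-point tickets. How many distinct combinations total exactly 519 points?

Need nonnegative integers with 26j + 31k = 519.
gcd(26, 31) = 1, and 26·(6) + 31·(-5) = 1.
So (j₀, k₀) = (3114, -2595); general j = 3114 + 31t, k = -2595 - 26t.
j ≥ 0 ⇒ t ≥ -100; k ≥ 0 ⇒ t ≤ -100. That's 1 value of t.

1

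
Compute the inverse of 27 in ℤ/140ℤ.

83

gcd(140, 27):
  140 = 5*27 + 5
  27 = 5*5 + 2
  5 = 2*2 + 1
  2 = 2*1
so gcd(140, 27) = 1.
Back-substitute for Bézout coefficients:
  1 = 5 - 2*2
  ... = 27*(-57) + 140*(11)
So 27*-57 ≡ 1 (mod 140), and -57 mod 140 = 83.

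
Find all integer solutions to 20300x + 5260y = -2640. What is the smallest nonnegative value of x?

32

gcd(20300, 5260) = 20  (20300 = 3*5260 + 4520, 5260 = 1*4520 + 740, 4520 = 6*740 + 80, 740 = 9*80 + 20, 80 = 4*20).
20 divides -2640, so solutions exist.
Back-substituting, 20300*(-64) + 5260*(247) = 20.
Scale by -2640/20 = -132: (x₀, y₀) = (8448, -32604).
General solution: x = 8448 + 263t, y = -32604 - 1015t for integer t.
x ≥ 0: smallest is 8448 mod 263 = 32 (at t = -32), with y = -124.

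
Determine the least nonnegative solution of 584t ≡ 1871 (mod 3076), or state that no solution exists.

gcd(3076, 584) = 4.
4 does not divide 1871, so the congruence has no solution.

no solution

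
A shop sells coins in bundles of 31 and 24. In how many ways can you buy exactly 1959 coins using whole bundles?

Need nonnegative integers with 31j + 24k = 1959.
gcd(31, 24) = 1, and 31·(7) + 24·(-9) = 1.
So (j₀, k₀) = (13713, -17631); general j = 13713 + 24t, k = -17631 - 31t.
j ≥ 0 ⇒ t ≥ -571; k ≥ 0 ⇒ t ≤ -569. That's 3 values of t.

3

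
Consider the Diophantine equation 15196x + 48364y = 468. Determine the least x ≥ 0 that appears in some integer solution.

2909

gcd(48364, 15196) = 4.
4 divides 468, so solutions exist.
By Bézout, 15196×(-2352) + 48364×(739) = 4.
Scale by 468/4 = 117: (x₀, y₀) = (-275184, 86463).
General solution: x = -275184 + 12091t, y = 86463 - 3799t for integer t.
x ≥ 0: smallest is -275184 mod 12091 = 2909 (at t = 23), with y = -914.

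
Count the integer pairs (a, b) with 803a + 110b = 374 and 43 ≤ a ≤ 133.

9

gcd(803, 110) = 11.
By Bézout, 803*(-3) + 110*(22) = 11.
Particular solution: (8, -55).
General solution: a = 8 + 10t, b = -55 - 73t for integer t.
43 ≤ 8 + 10t ≤ 133 gives t ∈ [4, 12], which is 9 values.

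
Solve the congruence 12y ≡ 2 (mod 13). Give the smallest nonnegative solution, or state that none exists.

gcd(13, 12) = 1  (13 = 1*12 + 1, 12 = 12*1).
1 divides 2, so solutions exist.
Back-substituting, 12*(-1) + 13*(1) = 1.
So 12*(-1) ≡ 1 (mod 13); multiply by 2: y ≡ -2 (mod 13).
Smallest nonnegative: y = -2 mod 13 = 11.

11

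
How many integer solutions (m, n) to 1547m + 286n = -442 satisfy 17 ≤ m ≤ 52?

gcd(1547, 286) = 13  (1547 = 5*286 + 117, 286 = 2*117 + 52, 117 = 2*52 + 13, 52 = 4*13).
Back-substituting, 1547*(5) + 286*(-27) = 13.
Scale by -34: particular solution (-170, 918); reduce m mod 22: (6, -34).
General solution: m = 6 + 22t, n = -34 - 119t for integer t.
17 ≤ 6 + 22t ≤ 52 gives t ∈ [1, 2], which is 2 values.

2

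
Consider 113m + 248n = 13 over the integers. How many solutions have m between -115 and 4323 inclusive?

18

gcd(248, 113):
  248 = 2·113 + 22
  113 = 5·22 + 3
  22 = 7·3 + 1
  3 = 3·1
so gcd(248, 113) = 1.
Back-substitute for Bézout coefficients:
  1 = 22 - 7·3
  ... = 113·(-79) + 248·(36)
Scale by 13: particular solution (-1027, 468); reduce m mod 248: (213, -97).
General solution: m = 213 + 248t, n = -97 - 113t for integer t.
-115 ≤ 213 + 248t ≤ 4323 gives t ∈ [-1, 16], which is 18 values.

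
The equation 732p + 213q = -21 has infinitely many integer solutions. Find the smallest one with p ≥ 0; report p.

41

gcd(732, 213) = 3  (732 = 3×213 + 93, 213 = 2×93 + 27, 93 = 3×27 + 12, 27 = 2×12 + 3, 12 = 4×3).
3 divides -21, so solutions exist.
Back-substituting, 732×(-16) + 213×(55) = 3.
Scale by -21/3 = -7: (p₀, q₀) = (112, -385).
General solution: p = 112 + 71t, q = -385 - 244t for integer t.
p ≥ 0: smallest is 112 mod 71 = 41 (at t = -1), with q = -141.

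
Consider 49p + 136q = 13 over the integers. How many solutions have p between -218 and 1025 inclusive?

9

gcd(136, 49) = 1  (136 = 2·49 + 38, 49 = 1·38 + 11, 38 = 3·11 + 5, 11 = 2·5 + 1, 5 = 5·1).
Back-substituting, 49·(25) + 136·(-9) = 1.
Scale by 13: particular solution (325, -117); reduce p mod 136: (53, -19).
General solution: p = 53 + 136t, q = -19 - 49t for integer t.
-218 ≤ 53 + 136t ≤ 1025 gives t ∈ [-1, 7], which is 9 values.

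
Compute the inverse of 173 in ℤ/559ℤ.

517

gcd(559, 173):
  559 = 3×173 + 40
  173 = 4×40 + 13
  40 = 3×13 + 1
  13 = 13×1
so gcd(559, 173) = 1.
Back-substitute for Bézout coefficients:
  1 = 40 - 3×13
  ... = 173×(-42) + 559×(13)
So 173×-42 ≡ 1 (mod 559), and -42 mod 559 = 517.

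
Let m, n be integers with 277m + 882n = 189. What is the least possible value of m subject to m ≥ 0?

gcd(882, 277) = 1  (882 = 3×277 + 51, 277 = 5×51 + 22, 51 = 2×22 + 7, 22 = 3×7 + 1, 7 = 7×1).
1 divides 189, so solutions exist.
Back-substituting, 277×(121) + 882×(-38) = 1.
Scale by 189/1 = 189: (m₀, n₀) = (22869, -7182).
General solution: m = 22869 + 882t, n = -7182 - 277t for integer t.
m ≥ 0: smallest is 22869 mod 882 = 819 (at t = -25), with n = -257.

819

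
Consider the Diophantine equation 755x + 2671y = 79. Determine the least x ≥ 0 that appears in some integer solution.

2427

gcd(2671, 755):
  2671 = 3·755 + 406
  755 = 1·406 + 349
  406 = 1·349 + 57
  349 = 6·57 + 7
  57 = 8·7 + 1
  7 = 7·1
so gcd(2671, 755) = 1.
1 divides 79, so solutions exist.
Back-substitute for Bézout coefficients:
  1 = 57 - 8·7
  ... = 755·(-375) + 2671·(106)
Scale by 79/1 = 79: (x₀, y₀) = (-29625, 8374).
General solution: x = -29625 + 2671t, y = 8374 - 755t for integer t.
x ≥ 0: smallest is -29625 mod 2671 = 2427 (at t = 12), with y = -686.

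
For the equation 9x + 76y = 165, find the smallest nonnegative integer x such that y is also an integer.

69

gcd(76, 9):
  76 = 8×9 + 4
  9 = 2×4 + 1
  4 = 4×1
so gcd(76, 9) = 1.
1 divides 165, so solutions exist.
Back-substitute for Bézout coefficients:
  1 = 9 - 2×4
  ... = 9×(17) + 76×(-2)
Scale by 165/1 = 165: (x₀, y₀) = (2805, -330).
General solution: x = 2805 + 76t, y = -330 - 9t for integer t.
x ≥ 0: smallest is 2805 mod 76 = 69 (at t = -36), with y = -6.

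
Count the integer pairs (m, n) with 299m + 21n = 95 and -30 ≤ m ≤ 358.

19

gcd(299, 21):
  299 = 14·21 + 5
  21 = 4·5 + 1
  5 = 5·1
so gcd(299, 21) = 1.
Back-substitute for Bézout coefficients:
  1 = 21 - 4·5
  ... = 299·(-4) + 21·(57)
Scale by 95: particular solution (-380, 5415); reduce m mod 21: (19, -266).
General solution: m = 19 + 21t, n = -266 - 299t for integer t.
-30 ≤ 19 + 21t ≤ 358 gives t ∈ [-2, 16], which is 19 values.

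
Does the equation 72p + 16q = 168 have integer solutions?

yes

gcd(72, 16):
  72 = 4*16 + 8
  16 = 2*8
so gcd(72, 16) = 8.
8 divides 168, so integer solutions exist.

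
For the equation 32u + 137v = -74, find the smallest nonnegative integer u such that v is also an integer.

109

gcd(137, 32):
  137 = 4·32 + 9
  32 = 3·9 + 5
  9 = 1·5 + 4
  5 = 1·4 + 1
  4 = 4·1
so gcd(137, 32) = 1.
1 divides -74, so solutions exist.
Back-substitute for Bézout coefficients:
  1 = 5 - 1·4
  ... = 32·(30) + 137·(-7)
Scale by -74/1 = -74: (u₀, v₀) = (-2220, 518).
General solution: u = -2220 + 137t, v = 518 - 32t for integer t.
u ≥ 0: smallest is -2220 mod 137 = 109 (at t = 17), with v = -26.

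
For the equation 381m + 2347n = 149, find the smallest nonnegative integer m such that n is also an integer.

gcd(2347, 381) = 1  (2347 = 6*381 + 61, 381 = 6*61 + 15, 61 = 4*15 + 1, 15 = 15*1).
1 divides 149, so solutions exist.
Back-substituting, 381*(-154) + 2347*(25) = 1.
Scale by 149/1 = 149: (m₀, n₀) = (-22946, 3725).
General solution: m = -22946 + 2347t, n = 3725 - 381t for integer t.
m ≥ 0: smallest is -22946 mod 2347 = 524 (at t = 10), with n = -85.

524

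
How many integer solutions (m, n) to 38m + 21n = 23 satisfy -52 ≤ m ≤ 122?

8

gcd(38, 21) = 1  (38 = 1·21 + 17, 21 = 1·17 + 4, 17 = 4·4 + 1, 4 = 4·1).
Back-substituting, 38·(5) + 21·(-9) = 1.
Scale by 23: particular solution (115, -207); reduce m mod 21: (10, -17).
General solution: m = 10 + 21t, n = -17 - 38t for integer t.
-52 ≤ 10 + 21t ≤ 122 gives t ∈ [-2, 5], which is 8 values.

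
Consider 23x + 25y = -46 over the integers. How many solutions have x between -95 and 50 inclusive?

gcd(25, 23) = 1  (25 = 1*23 + 2, 23 = 11*2 + 1, 2 = 2*1).
Back-substituting, 23*(12) + 25*(-11) = 1.
Scale by -46: particular solution (-552, 506); reduce x mod 25: (23, -23).
General solution: x = 23 + 25t, y = -23 - 23t for integer t.
-95 ≤ 23 + 25t ≤ 50 gives t ∈ [-4, 1], which is 6 values.

6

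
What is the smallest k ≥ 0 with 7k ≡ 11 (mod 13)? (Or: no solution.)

9

gcd(13, 7):
  13 = 1×7 + 6
  7 = 1×6 + 1
  6 = 6×1
so gcd(13, 7) = 1.
1 divides 11, so solutions exist.
Back-substitute for Bézout coefficients:
  1 = 7 - 1×6
  ... = 7×(2) + 13×(-1)
So 7×(2) ≡ 1 (mod 13); multiply by 11: k ≡ 22 (mod 13).
Smallest nonnegative: k = 22 mod 13 = 9.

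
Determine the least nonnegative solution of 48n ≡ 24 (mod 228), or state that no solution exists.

gcd(228, 48) = 12.
12 divides 24, so solutions exist.
By Bézout, 48·(5) + 228·(-1) = 12.
So 48·(5) ≡ 12 (mod 228); multiply by 2: n ≡ 10 (mod 19).
Smallest nonnegative: n = 10 mod 19 = 10.

10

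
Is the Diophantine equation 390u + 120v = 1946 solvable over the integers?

gcd(390, 120) = 30.
30 does not divide 1946 (remainder 26), so no integer solutions.

no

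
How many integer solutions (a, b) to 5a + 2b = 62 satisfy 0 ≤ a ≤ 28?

15

gcd(5, 2):
  5 = 2·2 + 1
  2 = 2·1
so gcd(5, 2) = 1.
Back-substitute for Bézout coefficients:
  1 = 5 - 2·2
  ... = 5·(1) + 2·(-2)
Scale by 62: particular solution (62, -124); reduce a mod 2: (0, 31).
General solution: a = 0 + 2t, b = 31 - 5t for integer t.
0 ≤ 0 + 2t ≤ 28 gives t ∈ [0, 14], which is 15 values.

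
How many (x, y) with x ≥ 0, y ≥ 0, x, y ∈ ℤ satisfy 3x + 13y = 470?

gcd(13, 3) = 1.
By Bézout, 3·(-4) + 13·(1) = 1.
One solution: (5, 35).
General: x = 5 + 13t, y = 35 - 3t.
x ≥ 0 ⇒ t ≥ 0; y ≥ 0 ⇒ t ≤ 11. So t ∈ [0, 11]: 12 solutions.

12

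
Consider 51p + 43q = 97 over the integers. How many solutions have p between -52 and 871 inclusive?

gcd(51, 43) = 1  (51 = 1×43 + 8, 43 = 5×8 + 3, 8 = 2×3 + 2, 3 = 1×2 + 1, 2 = 2×1).
Back-substituting, 51×(-16) + 43×(19) = 1.
Scale by 97: particular solution (-1552, 1843); reduce p mod 43: (39, -44).
General solution: p = 39 + 43t, q = -44 - 51t for integer t.
-52 ≤ 39 + 43t ≤ 871 gives t ∈ [-2, 19], which is 22 values.

22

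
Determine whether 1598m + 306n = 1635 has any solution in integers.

no

gcd(1598, 306):
  1598 = 5×306 + 68
  306 = 4×68 + 34
  68 = 2×34
so gcd(1598, 306) = 34.
34 does not divide 1635 (remainder 3), so no integer solutions.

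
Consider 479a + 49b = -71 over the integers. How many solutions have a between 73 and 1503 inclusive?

gcd(479, 49):
  479 = 9*49 + 38
  49 = 1*38 + 11
  38 = 3*11 + 5
  11 = 2*5 + 1
  5 = 5*1
so gcd(479, 49) = 1.
Back-substitute for Bézout coefficients:
  1 = 11 - 2*5
  ... = 479*(-9) + 49*(88)
Scale by -71: particular solution (639, -6248); reduce a mod 49: (2, -21).
General solution: a = 2 + 49t, b = -21 - 479t for integer t.
73 ≤ 2 + 49t ≤ 1503 gives t ∈ [2, 30], which is 29 values.

29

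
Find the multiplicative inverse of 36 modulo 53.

gcd(53, 36) = 1.
By Bézout, 36×(-25) + 53×(17) = 1.
So 36×-25 ≡ 1 (mod 53), and -25 mod 53 = 28.

28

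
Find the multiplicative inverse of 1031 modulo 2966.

2569

gcd(2966, 1031) = 1  (2966 = 2·1031 + 904, 1031 = 1·904 + 127, 904 = 7·127 + 15, 127 = 8·15 + 7, 15 = 2·7 + 1, 7 = 7·1).
Back-substituting, 1031·(-397) + 2966·(138) = 1.
So 1031·-397 ≡ 1 (mod 2966), and -397 mod 2966 = 2569.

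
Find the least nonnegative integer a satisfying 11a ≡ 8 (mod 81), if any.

67

gcd(81, 11) = 1  (81 = 7×11 + 4, 11 = 2×4 + 3, 4 = 1×3 + 1, 3 = 3×1).
1 divides 8, so solutions exist.
Back-substituting, 11×(-22) + 81×(3) = 1.
So 11×(-22) ≡ 1 (mod 81); multiply by 8: a ≡ -176 (mod 81).
Smallest nonnegative: a = -176 mod 81 = 67.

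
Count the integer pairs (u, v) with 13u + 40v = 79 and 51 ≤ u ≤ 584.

gcd(40, 13):
  40 = 3·13 + 1
  13 = 13·1
so gcd(40, 13) = 1.
Back-substitute for Bézout coefficients:
  1 = 40 - 3·13
  ... = 13·(-3) + 40·(1)
Scale by 79: particular solution (-237, 79); reduce u mod 40: (3, 1).
General solution: u = 3 + 40t, v = 1 - 13t for integer t.
51 ≤ 3 + 40t ≤ 584 gives t ∈ [2, 14], which is 13 values.

13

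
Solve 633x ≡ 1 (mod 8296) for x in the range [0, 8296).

gcd(8296, 633) = 1  (8296 = 13*633 + 67, 633 = 9*67 + 30, 67 = 2*30 + 7, 30 = 4*7 + 2, 7 = 3*2 + 1, 2 = 2*1).
Back-substituting, 633*(-3591) + 8296*(274) = 1.
So 633*-3591 ≡ 1 (mod 8296), and -3591 mod 8296 = 4705.

4705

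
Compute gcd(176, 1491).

1

gcd(1491, 176) = 1  (1491 = 8*176 + 83, 176 = 2*83 + 10, 83 = 8*10 + 3, 10 = 3*3 + 1, 3 = 3*1).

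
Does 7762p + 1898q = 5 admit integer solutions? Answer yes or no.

no

gcd(7762, 1898) = 2  (7762 = 4*1898 + 170, 1898 = 11*170 + 28, 170 = 6*28 + 2, 28 = 14*2).
2 does not divide 5 (remainder 1), so no integer solutions.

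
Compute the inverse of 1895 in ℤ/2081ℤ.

1130

gcd(2081, 1895) = 1  (2081 = 1×1895 + 186, 1895 = 10×186 + 35, 186 = 5×35 + 11, 35 = 3×11 + 2, 11 = 5×2 + 1, 2 = 2×1).
Back-substituting, 1895×(-951) + 2081×(866) = 1.
So 1895×-951 ≡ 1 (mod 2081), and -951 mod 2081 = 1130.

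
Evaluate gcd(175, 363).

1

gcd(363, 175) = 1  (363 = 2·175 + 13, 175 = 13·13 + 6, 13 = 2·6 + 1, 6 = 6·1).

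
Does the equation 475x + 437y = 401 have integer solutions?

no

gcd(475, 437) = 19  (475 = 1×437 + 38, 437 = 11×38 + 19, 38 = 2×19).
19 does not divide 401 (remainder 2), so no integer solutions.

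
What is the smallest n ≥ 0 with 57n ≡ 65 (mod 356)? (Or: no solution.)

gcd(356, 57) = 1  (356 = 6×57 + 14, 57 = 4×14 + 1, 14 = 14×1).
1 divides 65, so solutions exist.
Back-substituting, 57×(25) + 356×(-4) = 1.
So 57×(25) ≡ 1 (mod 356); multiply by 65: n ≡ 1625 (mod 356).
Smallest nonnegative: n = 1625 mod 356 = 201.

201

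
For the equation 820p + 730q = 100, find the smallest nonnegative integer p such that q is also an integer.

gcd(820, 730) = 10.
10 divides 100, so solutions exist.
By Bézout, 820·(-8) + 730·(9) = 10.
Scale by 100/10 = 10: (p₀, q₀) = (-80, 90).
General solution: p = -80 + 73t, q = 90 - 82t for integer t.
p ≥ 0: smallest is -80 mod 73 = 66 (at t = 2), with q = -74.

66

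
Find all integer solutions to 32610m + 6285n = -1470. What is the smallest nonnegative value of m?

195

gcd(32610, 6285):
  32610 = 5·6285 + 1185
  6285 = 5·1185 + 360
  1185 = 3·360 + 105
  360 = 3·105 + 45
  105 = 2·45 + 15
  45 = 3·15
so gcd(32610, 6285) = 15.
15 divides -1470, so solutions exist.
Back-substitute for Bézout coefficients:
  15 = 105 - 2·45
  ... = 32610·(122) + 6285·(-633)
Scale by -1470/15 = -98: (m₀, n₀) = (-11956, 62034).
General solution: m = -11956 + 419t, n = 62034 - 2174t for integer t.
m ≥ 0: smallest is -11956 mod 419 = 195 (at t = 29), with n = -1012.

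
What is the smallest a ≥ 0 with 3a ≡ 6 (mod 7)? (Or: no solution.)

2

gcd(7, 3):
  7 = 2*3 + 1
  3 = 3*1
so gcd(7, 3) = 1.
1 divides 6, so solutions exist.
Back-substitute for Bézout coefficients:
  1 = 7 - 2*3
  ... = 3*(-2) + 7*(1)
So 3*(-2) ≡ 1 (mod 7); multiply by 6: a ≡ -12 (mod 7).
Smallest nonnegative: a = -12 mod 7 = 2.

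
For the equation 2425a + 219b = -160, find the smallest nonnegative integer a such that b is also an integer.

gcd(2425, 219) = 1.
1 divides -160, so solutions exist.
By Bézout, 2425*(-41) + 219*(454) = 1.
Scale by -160/1 = -160: (a₀, b₀) = (6560, -72640).
General solution: a = 6560 + 219t, b = -72640 - 2425t for integer t.
a ≥ 0: smallest is 6560 mod 219 = 209 (at t = -29), with b = -2315.

209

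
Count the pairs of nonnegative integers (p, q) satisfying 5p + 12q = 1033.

17

gcd(12, 5):
  12 = 2·5 + 2
  5 = 2·2 + 1
  2 = 2·1
so gcd(12, 5) = 1.
Back-substitute for Bézout coefficients:
  1 = 5 - 2·2
  ... = 5·(5) + 12·(-2)
Scale by 1033: one solution is (5165, -2066). Reduce p mod 12: (5, 84).
General: p = 5 + 12t, q = 84 - 5t.
p ≥ 0 ⇒ t ≥ 0; q ≥ 0 ⇒ t ≤ 16. So t ∈ [0, 16]: 17 solutions.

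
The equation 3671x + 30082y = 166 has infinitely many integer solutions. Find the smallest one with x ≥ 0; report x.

10194

gcd(30082, 3671) = 1  (30082 = 8×3671 + 714, 3671 = 5×714 + 101, 714 = 7×101 + 7, 101 = 14×7 + 3, 7 = 2×3 + 1, 3 = 3×1).
1 divides 166, so solutions exist.
Back-substituting, 3671×(-8637) + 30082×(1054) = 1.
Scale by 166/1 = 166: (x₀, y₀) = (-1433742, 174964).
General solution: x = -1433742 + 30082t, y = 174964 - 3671t for integer t.
x ≥ 0: smallest is -1433742 mod 30082 = 10194 (at t = 48), with y = -1244.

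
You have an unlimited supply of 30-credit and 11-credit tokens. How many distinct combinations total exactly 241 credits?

1

Need nonnegative integers with 30j + 11k = 241.
gcd(30, 11) = 1, and 30·(-4) + 11·(11) = 1.
So (j₀, k₀) = (-964, 2651); general j = -964 + 11t, k = 2651 - 30t.
j ≥ 0 ⇒ t ≥ 88; k ≥ 0 ⇒ t ≤ 88. That's 1 value of t.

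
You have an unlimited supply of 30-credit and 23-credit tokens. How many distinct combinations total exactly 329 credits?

Need nonnegative integers with 30j + 23k = 329.
gcd(30, 23) = 1, and 30·(10) + 23·(-13) = 1.
So (j₀, k₀) = (3290, -4277); general j = 3290 + 23t, k = -4277 - 30t.
j ≥ 0 ⇒ t ≥ -143; k ≥ 0 ⇒ t ≤ -143. That's 1 value of t.

1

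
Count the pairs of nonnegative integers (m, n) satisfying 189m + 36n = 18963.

25

gcd(189, 36) = 9  (189 = 5×36 + 9, 36 = 4×9).
Back-substituting, 189×(1) + 36×(-5) = 9.
Scale by 2107: one solution is (2107, -10535). Reduce m mod 4: (3, 511).
General: m = 3 + 4t, n = 511 - 21t.
m ≥ 0 ⇒ t ≥ 0; n ≥ 0 ⇒ t ≤ 24. So t ∈ [0, 24]: 25 solutions.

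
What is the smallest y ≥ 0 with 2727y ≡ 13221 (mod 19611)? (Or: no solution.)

1889

gcd(19611, 2727) = 9.
9 divides 13221, so solutions exist.
By Bézout, 2727·(338) + 19611·(-47) = 9.
So 2727·(338) ≡ 9 (mod 19611); multiply by 1469: y ≡ 496522 (mod 2179).
Smallest nonnegative: y = 496522 mod 2179 = 1889.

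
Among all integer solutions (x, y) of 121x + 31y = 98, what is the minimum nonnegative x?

gcd(121, 31) = 1.
1 divides 98, so solutions exist.
By Bézout, 121×(10) + 31×(-39) = 1.
Scale by 98/1 = 98: (x₀, y₀) = (980, -3822).
General solution: x = 980 + 31t, y = -3822 - 121t for integer t.
x ≥ 0: smallest is 980 mod 31 = 19 (at t = -31), with y = -71.

19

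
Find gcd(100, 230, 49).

gcd(230, 100) = 10.
gcd(10, 49) = 1.

1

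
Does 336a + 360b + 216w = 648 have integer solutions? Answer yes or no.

yes

gcd(360, 336):
  360 = 1·336 + 24
  336 = 14·24
so gcd(360, 336) = 24.
gcd(24, 216) = 24.
24 divides 648, so integer solutions exist.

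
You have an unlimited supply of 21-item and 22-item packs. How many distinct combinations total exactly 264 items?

Need nonnegative integers with 21j + 22k = 264.
gcd(21, 22) = 1, and 21·(-1) + 22·(1) = 1.
So (j₀, k₀) = (-264, 264); general j = -264 + 22t, k = 264 - 21t.
j ≥ 0 ⇒ t ≥ 12; k ≥ 0 ⇒ t ≤ 12. That's 1 value of t.

1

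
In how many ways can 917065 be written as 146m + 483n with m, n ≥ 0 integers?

gcd(483, 146) = 1.
By Bézout, 146*(-43) + 483*(13) = 1.
One solution: (257, 1821).
General: m = 257 + 483t, n = 1821 - 146t.
m ≥ 0 ⇒ t ≥ 0; n ≥ 0 ⇒ t ≤ 12. So t ∈ [0, 12]: 13 solutions.

13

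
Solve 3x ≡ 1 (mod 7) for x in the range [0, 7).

5

gcd(7, 3) = 1.
By Bézout, 3*(-2) + 7*(1) = 1.
So 3*-2 ≡ 1 (mod 7), and -2 mod 7 = 5.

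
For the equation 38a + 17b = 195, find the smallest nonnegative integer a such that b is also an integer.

2

gcd(38, 17):
  38 = 2·17 + 4
  17 = 4·4 + 1
  4 = 4·1
so gcd(38, 17) = 1.
1 divides 195, so solutions exist.
Back-substitute for Bézout coefficients:
  1 = 17 - 4·4
  ... = 38·(-4) + 17·(9)
Scale by 195/1 = 195: (a₀, b₀) = (-780, 1755).
General solution: a = -780 + 17t, b = 1755 - 38t for integer t.
a ≥ 0: smallest is -780 mod 17 = 2 (at t = 46), with b = 7.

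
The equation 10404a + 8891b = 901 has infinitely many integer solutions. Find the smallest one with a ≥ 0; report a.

gcd(10404, 8891) = 17  (10404 = 1·8891 + 1513, 8891 = 5·1513 + 1326, 1513 = 1·1326 + 187, 1326 = 7·187 + 17, 187 = 11·17).
17 divides 901, so solutions exist.
Back-substituting, 10404·(-47) + 8891·(55) = 17.
Scale by 901/17 = 53: (a₀, b₀) = (-2491, 2915).
General solution: a = -2491 + 523t, b = 2915 - 612t for integer t.
a ≥ 0: smallest is -2491 mod 523 = 124 (at t = 5), with b = -145.

124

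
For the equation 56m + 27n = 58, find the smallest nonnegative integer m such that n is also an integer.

2

gcd(56, 27) = 1  (56 = 2×27 + 2, 27 = 13×2 + 1, 2 = 2×1).
1 divides 58, so solutions exist.
Back-substituting, 56×(-13) + 27×(27) = 1.
Scale by 58/1 = 58: (m₀, n₀) = (-754, 1566).
General solution: m = -754 + 27t, n = 1566 - 56t for integer t.
m ≥ 0: smallest is -754 mod 27 = 2 (at t = 28), with n = -2.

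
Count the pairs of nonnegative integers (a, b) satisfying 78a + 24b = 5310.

gcd(78, 24):
  78 = 3*24 + 6
  24 = 4*6
so gcd(78, 24) = 6.
Back-substitute for Bézout coefficients:
  6 = 78 - 3*24
  ... = 78*(1) + 24*(-3)
Scale by 885: one solution is (885, -2655). Reduce a mod 4: (1, 218).
General: a = 1 + 4t, b = 218 - 13t.
a ≥ 0 ⇒ t ≥ 0; b ≥ 0 ⇒ t ≤ 16. So t ∈ [0, 16]: 17 solutions.

17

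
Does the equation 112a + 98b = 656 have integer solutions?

gcd(112, 98):
  112 = 1*98 + 14
  98 = 7*14
so gcd(112, 98) = 14.
14 does not divide 656 (remainder 12), so no integer solutions.

no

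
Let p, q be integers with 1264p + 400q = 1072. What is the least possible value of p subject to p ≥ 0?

23

gcd(1264, 400) = 16.
16 divides 1072, so solutions exist.
By Bézout, 1264·(-6) + 400·(19) = 16.
Scale by 1072/16 = 67: (p₀, q₀) = (-402, 1273).
General solution: p = -402 + 25t, q = 1273 - 79t for integer t.
p ≥ 0: smallest is -402 mod 25 = 23 (at t = 17), with q = -70.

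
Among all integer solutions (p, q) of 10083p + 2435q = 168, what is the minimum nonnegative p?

gcd(10083, 2435) = 1.
1 divides 168, so solutions exist.
By Bézout, 10083×(-788) + 2435×(3263) = 1.
Scale by 168/1 = 168: (p₀, q₀) = (-132384, 548184).
General solution: p = -132384 + 2435t, q = 548184 - 10083t for integer t.
p ≥ 0: smallest is -132384 mod 2435 = 1541 (at t = 55), with q = -6381.

1541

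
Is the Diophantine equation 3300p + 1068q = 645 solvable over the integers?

gcd(3300, 1068) = 12  (3300 = 3×1068 + 96, 1068 = 11×96 + 12, 96 = 8×12).
12 does not divide 645 (remainder 9), so no integer solutions.

no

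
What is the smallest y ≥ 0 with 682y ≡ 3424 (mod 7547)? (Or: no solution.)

337

gcd(7547, 682) = 1  (7547 = 11×682 + 45, 682 = 15×45 + 7, 45 = 6×7 + 3, 7 = 2×3 + 1, 3 = 3×1).
1 divides 3424, so solutions exist.
Back-substituting, 682×(2180) + 7547×(-197) = 1.
So 682×(2180) ≡ 1 (mod 7547); multiply by 3424: y ≡ 7464320 (mod 7547).
Smallest nonnegative: y = 7464320 mod 7547 = 337.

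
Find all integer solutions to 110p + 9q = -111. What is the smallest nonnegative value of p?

3

gcd(110, 9):
  110 = 12·9 + 2
  9 = 4·2 + 1
  2 = 2·1
so gcd(110, 9) = 1.
1 divides -111, so solutions exist.
Back-substitute for Bézout coefficients:
  1 = 9 - 4·2
  ... = 110·(-4) + 9·(49)
Scale by -111/1 = -111: (p₀, q₀) = (444, -5439).
General solution: p = 444 + 9t, q = -5439 - 110t for integer t.
p ≥ 0: smallest is 444 mod 9 = 3 (at t = -49), with q = -49.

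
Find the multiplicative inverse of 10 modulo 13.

4

gcd(13, 10) = 1  (13 = 1·10 + 3, 10 = 3·3 + 1, 3 = 3·1).
Back-substituting, 10·(4) + 13·(-3) = 1.
So 10·4 ≡ 1 (mod 13), and 4 mod 13 = 4.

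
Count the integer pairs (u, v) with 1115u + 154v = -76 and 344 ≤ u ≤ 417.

gcd(1115, 154):
  1115 = 7*154 + 37
  154 = 4*37 + 6
  37 = 6*6 + 1
  6 = 6*1
so gcd(1115, 154) = 1.
Back-substitute for Bézout coefficients:
  1 = 37 - 6*6
  ... = 1115*(25) + 154*(-181)
Scale by -76: particular solution (-1900, 13756); reduce u mod 154: (102, -739).
General solution: u = 102 + 154t, v = -739 - 1115t for integer t.
344 ≤ 102 + 154t ≤ 417 gives t ∈ [2, 2], which is 1 value.

1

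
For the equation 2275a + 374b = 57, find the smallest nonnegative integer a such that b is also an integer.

gcd(2275, 374):
  2275 = 6*374 + 31
  374 = 12*31 + 2
  31 = 15*2 + 1
  2 = 2*1
so gcd(2275, 374) = 1.
1 divides 57, so solutions exist.
Back-substitute for Bézout coefficients:
  1 = 31 - 15*2
  ... = 2275*(181) + 374*(-1101)
Scale by 57/1 = 57: (a₀, b₀) = (10317, -62757).
General solution: a = 10317 + 374t, b = -62757 - 2275t for integer t.
a ≥ 0: smallest is 10317 mod 374 = 219 (at t = -27), with b = -1332.

219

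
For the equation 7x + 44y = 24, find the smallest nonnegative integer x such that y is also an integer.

16

gcd(44, 7):
  44 = 6×7 + 2
  7 = 3×2 + 1
  2 = 2×1
so gcd(44, 7) = 1.
1 divides 24, so solutions exist.
Back-substitute for Bézout coefficients:
  1 = 7 - 3×2
  ... = 7×(19) + 44×(-3)
Scale by 24/1 = 24: (x₀, y₀) = (456, -72).
General solution: x = 456 + 44t, y = -72 - 7t for integer t.
x ≥ 0: smallest is 456 mod 44 = 16 (at t = -10), with y = -2.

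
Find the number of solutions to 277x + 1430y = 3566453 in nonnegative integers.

9

gcd(1430, 277) = 1.
By Bézout, 277·(413) + 1430·(-80) = 1.
One solution: (759, 2347).
General: x = 759 + 1430t, y = 2347 - 277t.
x ≥ 0 ⇒ t ≥ 0; y ≥ 0 ⇒ t ≤ 8. So t ∈ [0, 8]: 9 solutions.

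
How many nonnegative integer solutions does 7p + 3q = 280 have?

14

gcd(7, 3) = 1  (7 = 2·3 + 1, 3 = 3·1).
Back-substituting, 7·(1) + 3·(-2) = 1.
Scale by 280: one solution is (280, -560). Reduce p mod 3: (1, 91).
General: p = 1 + 3t, q = 91 - 7t.
p ≥ 0 ⇒ t ≥ 0; q ≥ 0 ⇒ t ≤ 13. So t ∈ [0, 13]: 14 solutions.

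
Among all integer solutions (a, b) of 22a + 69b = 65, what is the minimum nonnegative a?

50

gcd(69, 22):
  69 = 3*22 + 3
  22 = 7*3 + 1
  3 = 3*1
so gcd(69, 22) = 1.
1 divides 65, so solutions exist.
Back-substitute for Bézout coefficients:
  1 = 22 - 7*3
  ... = 22*(22) + 69*(-7)
Scale by 65/1 = 65: (a₀, b₀) = (1430, -455).
General solution: a = 1430 + 69t, b = -455 - 22t for integer t.
a ≥ 0: smallest is 1430 mod 69 = 50 (at t = -20), with b = -15.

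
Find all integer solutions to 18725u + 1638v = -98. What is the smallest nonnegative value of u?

74

gcd(18725, 1638):
  18725 = 11·1638 + 707
  1638 = 2·707 + 224
  707 = 3·224 + 35
  224 = 6·35 + 14
  35 = 2·14 + 7
  14 = 2·7
so gcd(18725, 1638) = 7.
7 divides -98, so solutions exist.
Back-substitute for Bézout coefficients:
  7 = 35 - 2·14
  ... = 18725·(95) + 1638·(-1086)
Scale by -98/7 = -14: (u₀, v₀) = (-1330, 15204).
General solution: u = -1330 + 234t, v = 15204 - 2675t for integer t.
u ≥ 0: smallest is -1330 mod 234 = 74 (at t = 6), with v = -846.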